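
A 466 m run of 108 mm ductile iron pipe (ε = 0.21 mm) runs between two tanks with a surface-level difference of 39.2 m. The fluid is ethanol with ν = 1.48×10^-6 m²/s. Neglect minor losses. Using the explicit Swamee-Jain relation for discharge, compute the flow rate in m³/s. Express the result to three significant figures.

Q ≈ 0.0249 m³/s

Swamee-Jain (Type II): Q = -0.965·√(gD⁵h_f/L)·ln[ε/(3.7D) + √(3.17ν²L/(gD³h_f))]
√(gD⁵h_f/L) = √(9.81·0.108⁵·39.2/466) = 0.003482
ε/(3.7D) = 5.26×10^-4; √(3.17ν²L/(gD³h_f)) = 8.17×10^-5
Q = -0.965·0.003482·ln(6.073×10^-4) = 0.02489 m³/s
Check: V = 2.72 m/s, Re = 1.98×10^5, f = 0.02434, h_f = 39.5 m ≈ 39.2 m ✓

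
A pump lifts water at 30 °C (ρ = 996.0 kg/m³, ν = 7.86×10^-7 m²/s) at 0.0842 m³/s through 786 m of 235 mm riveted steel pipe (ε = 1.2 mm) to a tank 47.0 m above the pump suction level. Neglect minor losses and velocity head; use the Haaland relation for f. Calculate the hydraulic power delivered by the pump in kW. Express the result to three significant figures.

V = 4Q/(πD²) = 1.941 m/s; Re = 5.80×10^5; ε/D = 0.00511; f = 0.03077
h_f = f(L/D)V²/2g = 19.77 m
Total head H = z + h_f = 47.0 + 19.77 = 66.77 m
P_hyd = ρgQH = 996.0·9.81·0.0842·66.77 = 54.93 kW

P_hyd ≈ 54.9 kW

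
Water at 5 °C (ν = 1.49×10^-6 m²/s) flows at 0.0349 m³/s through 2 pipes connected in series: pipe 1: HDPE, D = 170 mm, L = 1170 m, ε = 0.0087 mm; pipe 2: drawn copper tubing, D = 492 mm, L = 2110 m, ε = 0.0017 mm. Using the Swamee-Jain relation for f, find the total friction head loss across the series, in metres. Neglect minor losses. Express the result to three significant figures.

H ≈ 13.7 m

Pipe 1: V = 1.538 m/s, Re = 1.75×10^5, ε/D = 5.12×10^-5, f = 0.01636, h_1 = f(L/D)V²/2g = 13.57 m
Pipe 2: V = 0.1836 m/s, Re = 6.06×10^4, ε/D = 3.46×10^-6, f = 0.01990, h_2 = f(L/D)V²/2g = 0.1466 m
Series → Q common, losses add: H = Σh = 13.71 m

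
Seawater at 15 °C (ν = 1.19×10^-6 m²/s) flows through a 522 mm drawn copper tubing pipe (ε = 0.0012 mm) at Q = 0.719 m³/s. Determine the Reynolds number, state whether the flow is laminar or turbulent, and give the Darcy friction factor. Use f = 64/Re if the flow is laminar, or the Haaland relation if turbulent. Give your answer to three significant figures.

Re ≈ 1.47×10^6; turbulent; f ≈ 0.0109

V = 4Q/(πD²) = 3.360 m/s
Re = VD/ν = 3.360·0.522/1.19×10^-6 = 1.47×10^6
Re > 4000 → turbulent; ε/D = 2.30×10^-6
Haaland: f = 0.01091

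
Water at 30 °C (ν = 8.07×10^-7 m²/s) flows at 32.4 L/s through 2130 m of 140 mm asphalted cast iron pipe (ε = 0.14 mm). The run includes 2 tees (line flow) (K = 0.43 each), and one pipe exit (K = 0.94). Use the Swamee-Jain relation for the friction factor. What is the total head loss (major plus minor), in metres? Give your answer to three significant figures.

V = 4Q/(πD²) = 2.105 m/s; V²/2g = 0.2258 m
Re = 3.65×10^5, ε/D = 0.00100 → f = 0.02058 (Swamee-Jain)
Major: h_f = f(L/D)·V²/2g = 0.02058·15214·0.2258 = 70.68 m
Minor: ΣK = 1.80; h_m = ΣK·V²/2g = 0.4064 m
Total H_L = 70.68 + 0.4064 = 71.09 m

H_L ≈ 71.1 m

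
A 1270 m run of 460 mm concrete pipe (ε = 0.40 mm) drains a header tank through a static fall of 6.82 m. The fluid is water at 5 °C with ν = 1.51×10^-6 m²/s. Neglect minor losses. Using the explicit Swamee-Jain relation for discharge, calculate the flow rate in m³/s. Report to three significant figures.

Q ≈ 0.261 m³/s

Swamee-Jain (Type II): Q = -0.965·√(gD⁵h_f/L)·ln[ε/(3.7D) + √(3.17ν²L/(gD³h_f))]
√(gD⁵h_f/L) = √(9.81·0.460⁵·6.82/1270) = 0.03294
ε/(3.7D) = 2.35×10^-4; √(3.17ν²L/(gD³h_f)) = 3.75×10^-5
Q = -0.965·0.03294·ln(2.726×10^-4) = 0.2609 m³/s
Check: V = 1.57 m/s, Re = 4.78×10^5, f = 0.01980, h_f = 6.86 m ≈ 6.82 m ✓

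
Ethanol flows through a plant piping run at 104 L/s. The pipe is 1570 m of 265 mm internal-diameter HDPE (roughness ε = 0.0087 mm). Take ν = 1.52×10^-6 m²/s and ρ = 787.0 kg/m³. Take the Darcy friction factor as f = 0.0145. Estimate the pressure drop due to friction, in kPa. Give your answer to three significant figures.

V = 4Q/(πD²) = 4·0.104/(π·0.265²) = 1.886 m/s
h_f = f(L/D)V²/(2g) = 0.01450·(1570/0.265)·1.886²/(2·9.81) = 15.57 m
Δp = ρg·h_f = 787.0·9.81·15.57 = 120.2 kPa

Δp ≈ 120 kPa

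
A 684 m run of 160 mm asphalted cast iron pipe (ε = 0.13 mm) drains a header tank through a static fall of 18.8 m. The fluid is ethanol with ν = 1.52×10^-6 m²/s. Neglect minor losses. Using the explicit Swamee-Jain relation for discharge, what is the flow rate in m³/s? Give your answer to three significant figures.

Swamee-Jain (Type II): Q = -0.965·√(gD⁵h_f/L)·ln[ε/(3.7D) + √(3.17ν²L/(gD³h_f))]
√(gD⁵h_f/L) = √(9.81·0.160⁵·18.8/684) = 0.005317
ε/(3.7D) = 2.20×10^-4; √(3.17ν²L/(gD³h_f)) = 8.14×10^-5
Q = -0.965·0.005317·ln(3.010×10^-4) = 0.04160 m³/s
Check: V = 2.07 m/s, Re = 2.18×10^5, f = 0.02030, h_f = 18.9 m ≈ 18.8 m ✓

Q ≈ 0.0416 m³/s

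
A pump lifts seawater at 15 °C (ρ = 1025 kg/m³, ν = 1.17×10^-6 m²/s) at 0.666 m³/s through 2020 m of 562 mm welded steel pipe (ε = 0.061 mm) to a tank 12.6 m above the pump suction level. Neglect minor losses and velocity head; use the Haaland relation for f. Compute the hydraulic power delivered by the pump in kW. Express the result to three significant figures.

P_hyd ≈ 201 kW

V = 4Q/(πD²) = 2.685 m/s; Re = 1.29×10^6; ε/D = 1.09×10^-4; f = 0.01321
h_f = f(L/D)V²/2g = 17.44 m
Total head H = z + h_f = 12.6 + 17.44 = 30.04 m
P_hyd = ρgQH = 1025·9.81·0.666·30.04 = 201.2 kW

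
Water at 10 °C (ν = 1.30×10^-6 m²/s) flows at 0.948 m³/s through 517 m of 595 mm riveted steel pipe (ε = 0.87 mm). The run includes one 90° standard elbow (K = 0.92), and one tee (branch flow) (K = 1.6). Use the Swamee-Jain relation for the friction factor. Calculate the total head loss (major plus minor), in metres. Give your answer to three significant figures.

V = 4Q/(πD²) = 3.409 m/s; V²/2g = 0.5925 m
Re = 1.56×10^6, ε/D = 0.00146 → f = 0.02180 (Swamee-Jain)
Major: h_f = f(L/D)·V²/2g = 0.02180·868.9·0.5925 = 11.22 m
Minor: ΣK = 2.52; h_m = ΣK·V²/2g = 1.493 m
Total H_L = 11.22 + 1.493 = 12.71 m

H_L ≈ 12.7 m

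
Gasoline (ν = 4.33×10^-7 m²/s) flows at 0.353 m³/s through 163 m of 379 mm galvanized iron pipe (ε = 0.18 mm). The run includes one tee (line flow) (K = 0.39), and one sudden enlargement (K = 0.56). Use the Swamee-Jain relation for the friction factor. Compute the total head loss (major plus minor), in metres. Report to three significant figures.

V = 4Q/(πD²) = 3.129 m/s; V²/2g = 0.4990 m
Re = 2.74×10^6, ε/D = 4.75×10^-4 → f = 0.01677 (Swamee-Jain)
Major: h_f = f(L/D)·V²/2g = 0.01677·430.1·0.4990 = 3.598 m
Minor: ΣK = 0.950; h_m = ΣK·V²/2g = 0.4741 m
Total H_L = 3.598 + 0.4741 = 4.072 m

H_L ≈ 4.07 m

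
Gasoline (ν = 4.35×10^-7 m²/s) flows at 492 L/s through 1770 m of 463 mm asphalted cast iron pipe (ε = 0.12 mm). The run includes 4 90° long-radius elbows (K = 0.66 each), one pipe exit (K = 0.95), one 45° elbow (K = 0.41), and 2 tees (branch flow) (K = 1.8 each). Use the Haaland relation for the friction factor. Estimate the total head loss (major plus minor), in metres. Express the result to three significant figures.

V = 4Q/(πD²) = 2.922 m/s; V²/2g = 0.4352 m
Re = 3.11×10^6, ε/D = 2.59×10^-4 → f = 0.01475 (Haaland)
Major: h_f = f(L/D)·V²/2g = 0.01475·3823·0.4352 = 24.55 m
Minor: ΣK = 7.60; h_m = ΣK·V²/2g = 3.308 m
Total H_L = 24.55 + 3.308 = 27.85 m

H_L ≈ 27.9 m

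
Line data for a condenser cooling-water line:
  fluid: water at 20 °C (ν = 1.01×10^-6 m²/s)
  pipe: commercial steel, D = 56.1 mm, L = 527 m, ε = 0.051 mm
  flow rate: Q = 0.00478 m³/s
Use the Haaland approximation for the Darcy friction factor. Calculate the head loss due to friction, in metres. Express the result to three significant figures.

h_f ≈ 38.5 m

V = 4Q/(πD²) = 4·0.00478/(π·0.0561²) = 1.934 m/s
Re = VD/ν = 1.934·0.0561/1.01×10^-6 = 1.07×10^5 → turbulent
ε/D = 0.051/56.1 = 9.09×10^-4
Haaland: f = 0.02150
h_f = f(L/D)V²/(2g) = 0.02150·(527/0.0561)·1.934²/(2·9.81) = 38.50 m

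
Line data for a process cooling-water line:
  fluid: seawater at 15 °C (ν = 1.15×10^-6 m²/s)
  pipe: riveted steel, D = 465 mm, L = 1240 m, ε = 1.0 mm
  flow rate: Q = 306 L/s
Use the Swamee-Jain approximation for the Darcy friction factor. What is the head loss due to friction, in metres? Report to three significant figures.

V = 4Q/(πD²) = 4·0.306/(π·0.465²) = 1.802 m/s
Re = VD/ν = 1.802·0.465/1.15×10^-6 = 7.29×10^5 → turbulent
ε/D = 1.0/465 = 0.00215
Swamee-Jain: f = 0.02421
h_f = f(L/D)V²/(2g) = 0.02421·(1240/0.465)·1.802²/(2·9.81) = 10.68 m

h_f ≈ 10.7 m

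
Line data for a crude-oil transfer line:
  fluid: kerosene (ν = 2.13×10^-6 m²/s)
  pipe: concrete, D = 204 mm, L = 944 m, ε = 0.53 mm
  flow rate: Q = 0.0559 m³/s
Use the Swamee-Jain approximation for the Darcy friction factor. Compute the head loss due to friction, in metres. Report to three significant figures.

V = 4Q/(πD²) = 4·0.0559/(π·0.204²) = 1.710 m/s
Re = VD/ν = 1.710·0.204/2.13×10^-6 = 1.64×10^5 → turbulent
ε/D = 0.53/204 = 0.00260
Swamee-Jain: f = 0.02624
h_f = f(L/D)V²/(2g) = 0.02624·(944/0.204)·1.710²/(2·9.81) = 18.10 m

h_f ≈ 18.1 m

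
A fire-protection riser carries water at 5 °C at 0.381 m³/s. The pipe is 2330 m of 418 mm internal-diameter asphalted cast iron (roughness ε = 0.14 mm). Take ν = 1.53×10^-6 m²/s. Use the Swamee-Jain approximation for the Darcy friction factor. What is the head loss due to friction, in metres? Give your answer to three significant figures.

V = 4Q/(πD²) = 4·0.381/(π·0.418²) = 2.776 m/s
Re = VD/ν = 2.776·0.418/1.53×10^-6 = 7.59×10^5 → turbulent
ε/D = 0.14/418 = 3.35×10^-4
Swamee-Jain: f = 0.01626
h_f = f(L/D)V²/(2g) = 0.01626·(2330/0.418)·2.776²/(2·9.81) = 35.60 m

h_f ≈ 35.6 m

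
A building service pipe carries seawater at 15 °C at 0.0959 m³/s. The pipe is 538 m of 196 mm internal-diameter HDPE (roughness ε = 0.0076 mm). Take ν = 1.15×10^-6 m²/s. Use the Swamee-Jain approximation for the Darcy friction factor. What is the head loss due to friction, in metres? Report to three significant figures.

V = 4Q/(πD²) = 4·0.0959/(π·0.196²) = 3.178 m/s
Re = VD/ν = 3.178·0.196/1.15×10^-6 = 5.42×10^5 → turbulent
ε/D = 0.0076/196 = 3.88×10^-5
Swamee-Jain: f = 0.01352
h_f = f(L/D)V²/(2g) = 0.01352·(538/0.196)·3.178²/(2·9.81) = 19.11 m

h_f ≈ 19.1 m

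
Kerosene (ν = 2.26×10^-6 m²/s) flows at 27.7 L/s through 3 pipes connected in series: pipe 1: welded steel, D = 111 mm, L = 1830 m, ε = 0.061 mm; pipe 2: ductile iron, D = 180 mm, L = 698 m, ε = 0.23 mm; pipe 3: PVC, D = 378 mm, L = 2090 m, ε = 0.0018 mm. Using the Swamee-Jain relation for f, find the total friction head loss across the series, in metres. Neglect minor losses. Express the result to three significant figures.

H ≈ 143 m

Pipe 1: V = 2.862 m/s, Re = 1.41×10^5, ε/D = 5.50×10^-4, f = 0.01984, h_1 = f(L/D)V²/2g = 136.6 m
Pipe 2: V = 1.089 m/s, Re = 8.67×10^4, ε/D = 0.00128, f = 0.02355, h_2 = f(L/D)V²/2g = 5.515 m
Pipe 3: V = 0.2468 m/s, Re = 4.13×10^4, ε/D = 4.76×10^-6, f = 0.02170, h_3 = f(L/D)V²/2g = 0.3727 m
Series → Q common, losses add: H = Σh = 142.5 m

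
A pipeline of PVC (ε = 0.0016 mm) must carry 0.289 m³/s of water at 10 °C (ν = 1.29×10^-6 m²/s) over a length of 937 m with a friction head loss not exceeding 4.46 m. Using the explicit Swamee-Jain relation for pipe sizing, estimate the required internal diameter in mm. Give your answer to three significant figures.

Swamee-Jain (Type III): D = 0.66·[ε^1.25·(LQ²/(gh_f))^4.75 + ν·Q^9.4·(L/(gh_f))^5.2]^0.04
LQ²/(gh_f) = 1.789; L/(gh_f) = 21.42
Term 1 = ε^1.25·(…)^4.75 = 9.01×10^-7; Term 2 = ν·Q^9.4·(…)^5.2 = 9.18×10^-5
D = 0.66·(9.01×10^-7 + 9.18×10^-5)^0.04 = 0.4552 m = 455 mm
Check: V = 1.78 m/s, Re = 6.27×10^5, f = 0.01264, h_f = 4.18 m ≈ 4.46 m ✓

D ≈ 455 mm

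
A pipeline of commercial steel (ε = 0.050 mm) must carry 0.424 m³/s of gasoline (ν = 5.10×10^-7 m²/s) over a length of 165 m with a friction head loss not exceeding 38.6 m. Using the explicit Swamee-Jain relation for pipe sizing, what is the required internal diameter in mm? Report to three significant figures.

Swamee-Jain (Type III): D = 0.66·[ε^1.25·(LQ²/(gh_f))^4.75 + ν·Q^9.4·(L/(gh_f))^5.2]^0.04
LQ²/(gh_f) = 0.07834; L/(gh_f) = 0.4357
Term 1 = ε^1.25·(…)^4.75 = 2.34×10^-11; Term 2 = ν·Q^9.4·(…)^5.2 = 2.13×10^-12
D = 0.66·(2.34×10^-11 + 2.13×10^-12)^0.04 = 0.2488 m = 249 mm
Check: V = 8.72 m/s, Re = 4.25×10^6, f = 0.01405, h_f = 36.1 m ≈ 38.6 m ✓

D ≈ 249 mm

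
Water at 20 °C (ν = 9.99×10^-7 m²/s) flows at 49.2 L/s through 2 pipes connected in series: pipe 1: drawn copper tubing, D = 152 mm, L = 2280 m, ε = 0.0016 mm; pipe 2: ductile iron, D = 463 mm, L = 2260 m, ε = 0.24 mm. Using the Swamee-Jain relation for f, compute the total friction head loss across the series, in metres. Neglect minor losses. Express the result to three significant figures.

H ≈ 77.4 m

Pipe 1: V = 2.711 m/s, Re = 4.13×10^5, ε/D = 1.05×10^-5, f = 0.01370, h_1 = f(L/D)V²/2g = 77.02 m
Pipe 2: V = 0.2922 m/s, Re = 1.35×10^5, ε/D = 5.18×10^-4, f = 0.01978, h_2 = f(L/D)V²/2g = 0.4201 m
Series → Q common, losses add: H = Σh = 77.44 m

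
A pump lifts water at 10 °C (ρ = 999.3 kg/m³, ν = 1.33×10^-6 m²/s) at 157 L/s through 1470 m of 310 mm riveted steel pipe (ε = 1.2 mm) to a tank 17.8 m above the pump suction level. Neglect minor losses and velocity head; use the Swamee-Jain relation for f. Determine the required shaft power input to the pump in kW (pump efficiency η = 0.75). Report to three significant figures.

P_shaft ≈ 97.7 kW

V = 4Q/(πD²) = 2.080 m/s; Re = 4.85×10^5; ε/D = 0.00387; f = 0.02848
h_f = f(L/D)V²/2g = 29.79 m
Total head H = z + h_f = 17.8 + 29.79 = 47.59 m
P_hyd = ρgQH = 999.3·9.81·0.157·47.59 = 73.24 kW
P_shaft = P_hyd/η = 73.24/0.75 = 97.66 kW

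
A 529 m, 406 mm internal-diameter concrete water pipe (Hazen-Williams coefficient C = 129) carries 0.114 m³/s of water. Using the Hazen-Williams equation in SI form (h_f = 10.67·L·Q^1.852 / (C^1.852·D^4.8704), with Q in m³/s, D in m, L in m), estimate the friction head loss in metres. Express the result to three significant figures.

h_f ≈ 1.01 m

h_f = 10.67·529·0.114^1.852 / (129^1.852·0.406^4.8704) = 1.007 m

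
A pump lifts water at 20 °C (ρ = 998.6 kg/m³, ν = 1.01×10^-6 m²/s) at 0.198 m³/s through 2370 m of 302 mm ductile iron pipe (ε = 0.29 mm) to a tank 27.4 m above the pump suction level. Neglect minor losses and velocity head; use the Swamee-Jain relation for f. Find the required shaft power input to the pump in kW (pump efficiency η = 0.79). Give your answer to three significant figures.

V = 4Q/(πD²) = 2.764 m/s; Re = 8.27×10^5; ε/D = 9.60×10^-4; f = 0.01992
h_f = f(L/D)V²/2g = 60.88 m
Total head H = z + h_f = 27.4 + 60.88 = 88.28 m
P_hyd = ρgQH = 998.6·9.81·0.198·88.28 = 171.2 kW
P_shaft = P_hyd/η = 171.2/0.79 = 216.7 kW

P_shaft ≈ 217 kW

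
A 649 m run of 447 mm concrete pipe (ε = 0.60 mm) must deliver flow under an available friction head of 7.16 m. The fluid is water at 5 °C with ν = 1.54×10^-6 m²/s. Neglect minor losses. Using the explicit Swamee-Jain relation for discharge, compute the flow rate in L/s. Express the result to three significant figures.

Q ≈ 333 L/s

Swamee-Jain (Type II): Q = -0.965·√(gD⁵h_f/L)·ln[ε/(3.7D) + √(3.17ν²L/(gD³h_f))]
√(gD⁵h_f/L) = √(9.81·0.447⁵·7.16/649) = 0.04395
ε/(3.7D) = 3.63×10^-4; √(3.17ν²L/(gD³h_f)) = 2.79×10^-5
Q = -0.965·0.04395·ln(3.907×10^-4) = 0.3328 m³/s
Check: V = 2.12 m/s, Re = 6.16×10^5, f = 0.02163, h_f = 7.20 m ≈ 7.16 m ✓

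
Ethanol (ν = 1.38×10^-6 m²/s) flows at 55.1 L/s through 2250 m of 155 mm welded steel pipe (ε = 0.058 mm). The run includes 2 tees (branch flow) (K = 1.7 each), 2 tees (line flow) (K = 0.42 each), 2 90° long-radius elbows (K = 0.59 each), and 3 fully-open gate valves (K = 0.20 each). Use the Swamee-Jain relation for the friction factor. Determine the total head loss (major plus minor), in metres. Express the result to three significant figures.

H_L ≈ 113 m

V = 4Q/(πD²) = 2.920 m/s; V²/2g = 0.4346 m
Re = 3.28×10^5, ε/D = 3.74×10^-4 → f = 0.01744 (Swamee-Jain)
Major: h_f = f(L/D)·V²/2g = 0.01744·14516·0.4346 = 110.0 m
Minor: ΣK = 6.02; h_m = ΣK·V²/2g = 2.616 m
Total H_L = 110.0 + 2.616 = 112.6 m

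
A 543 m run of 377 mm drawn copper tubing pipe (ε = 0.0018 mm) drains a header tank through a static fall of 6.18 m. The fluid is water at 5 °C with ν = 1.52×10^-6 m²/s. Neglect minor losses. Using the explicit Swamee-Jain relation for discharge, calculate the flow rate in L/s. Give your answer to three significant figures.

Q ≈ 288 L/s

Swamee-Jain (Type II): Q = -0.965·√(gD⁵h_f/L)·ln[ε/(3.7D) + √(3.17ν²L/(gD³h_f))]
√(gD⁵h_f/L) = √(9.81·0.377⁵·6.18/543) = 0.02916
ε/(3.7D) = 1.29×10^-6; √(3.17ν²L/(gD³h_f)) = 3.50×10^-5
Q = -0.965·0.02916·ln(3.628×10^-5) = 0.2877 m³/s
Check: V = 2.58 m/s, Re = 6.39×10^5, f = 0.01262, h_f = 6.16 m ≈ 6.18 m ✓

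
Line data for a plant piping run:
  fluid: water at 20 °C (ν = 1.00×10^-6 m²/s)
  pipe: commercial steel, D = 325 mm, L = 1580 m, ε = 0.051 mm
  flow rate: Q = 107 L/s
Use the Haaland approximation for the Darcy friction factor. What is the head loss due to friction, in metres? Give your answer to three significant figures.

V = 4Q/(πD²) = 4·0.107/(π·0.325²) = 1.290 m/s
Re = VD/ν = 1.290·0.325/1.00×10^-6 = 4.19×10^5 → turbulent
ε/D = 0.051/325 = 1.57×10^-4
Haaland: f = 0.01513
h_f = f(L/D)V²/(2g) = 0.01513·(1580/0.325)·1.290²/(2·9.81) = 6.238 m

h_f ≈ 6.24 m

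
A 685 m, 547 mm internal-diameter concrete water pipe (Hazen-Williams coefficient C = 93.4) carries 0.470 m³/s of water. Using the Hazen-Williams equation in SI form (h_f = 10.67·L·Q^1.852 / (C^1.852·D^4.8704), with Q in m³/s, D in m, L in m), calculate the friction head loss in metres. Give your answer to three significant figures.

h_f ≈ 7.65 m

h_f = 10.67·685·0.470^1.852 / (93.4^1.852·0.547^4.8704) = 7.649 m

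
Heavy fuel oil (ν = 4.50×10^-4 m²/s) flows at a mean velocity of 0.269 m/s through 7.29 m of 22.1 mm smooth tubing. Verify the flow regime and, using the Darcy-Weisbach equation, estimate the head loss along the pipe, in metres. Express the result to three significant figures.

h_f ≈ 5.89 m

Re = VD/ν = 0.269·0.02210/4.50×10^-4 = 13.2 → laminar (Re < 2300)
f = 64/Re = 4.844
h_f = f(L/D)V²/(2g) = 4.844·(7.29/0.02210)·0.269²/(2·9.81) = 5.894 m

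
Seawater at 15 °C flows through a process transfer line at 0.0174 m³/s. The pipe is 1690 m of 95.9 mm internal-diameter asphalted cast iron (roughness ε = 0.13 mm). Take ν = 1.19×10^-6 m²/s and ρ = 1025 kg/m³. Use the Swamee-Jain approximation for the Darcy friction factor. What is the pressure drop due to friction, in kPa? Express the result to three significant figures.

Δp ≈ 1180 kPa

V = 4Q/(πD²) = 4·0.0174/(π·0.0959²) = 2.409 m/s
Re = VD/ν = 2.409·0.0959/1.19×10^-6 = 1.94×10^5 → turbulent
ε/D = 0.13/95.9 = 0.00136
Swamee-Jain: f = 0.02253
h_f = f(L/D)V²/(2g) = 0.02253·(1690/0.0959)·2.409²/(2·9.81) = 117.4 m
Δp = ρg·h_f = 1025·9.81·117.4 = 1181 kPa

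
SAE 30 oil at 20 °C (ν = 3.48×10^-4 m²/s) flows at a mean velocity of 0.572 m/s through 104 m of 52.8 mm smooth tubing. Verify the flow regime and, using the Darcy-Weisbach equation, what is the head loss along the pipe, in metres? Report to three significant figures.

Re = VD/ν = 0.572·0.05280/3.48×10^-4 = 86.8 → laminar (Re < 2300)
f = 64/Re = 0.7374
h_f = f(L/D)V²/(2g) = 0.7374·(104/0.05280)·0.572²/(2·9.81) = 24.22 m

h_f ≈ 24.2 m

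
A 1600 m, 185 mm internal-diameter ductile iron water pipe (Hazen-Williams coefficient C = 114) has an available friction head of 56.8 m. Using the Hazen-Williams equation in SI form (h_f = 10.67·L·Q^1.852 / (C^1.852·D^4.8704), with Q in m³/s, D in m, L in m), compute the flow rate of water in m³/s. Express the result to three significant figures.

Q ≈ 0.0619 m³/s

Rearranging: Q = [h_f·C^1.852·D^4.8704 / (10.67·L)]^(1/1.852)
Q = [56.8·114^1.852·0.185^4.8704 / (10.67·1600)]^0.540 = 0.06191 m³/s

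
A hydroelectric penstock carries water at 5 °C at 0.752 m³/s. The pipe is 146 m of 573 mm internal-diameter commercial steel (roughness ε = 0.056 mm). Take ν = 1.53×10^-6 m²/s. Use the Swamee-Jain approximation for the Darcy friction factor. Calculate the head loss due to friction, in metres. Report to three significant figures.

h_f ≈ 1.48 m

V = 4Q/(πD²) = 4·0.752/(π·0.573²) = 2.916 m/s
Re = VD/ν = 2.916·0.573/1.53×10^-6 = 1.09×10^6 → turbulent
ε/D = 0.056/573 = 9.77×10^-5
Swamee-Jain: f = 0.01338
h_f = f(L/D)V²/(2g) = 0.01338·(146/0.573)·2.916²/(2·9.81) = 1.477 m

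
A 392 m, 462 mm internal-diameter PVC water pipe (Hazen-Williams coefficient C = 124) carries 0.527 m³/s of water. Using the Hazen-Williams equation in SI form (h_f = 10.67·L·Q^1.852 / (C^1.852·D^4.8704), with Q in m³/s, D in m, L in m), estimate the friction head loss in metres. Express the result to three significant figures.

h_f = 10.67·392·0.527^1.852 / (124^1.852·0.462^4.8704) = 7.287 m

h_f ≈ 7.29 m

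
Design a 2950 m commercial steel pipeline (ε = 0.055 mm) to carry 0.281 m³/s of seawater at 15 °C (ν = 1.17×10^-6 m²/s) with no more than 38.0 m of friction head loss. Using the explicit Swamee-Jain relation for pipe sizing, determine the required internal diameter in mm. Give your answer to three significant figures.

D ≈ 378 mm

Swamee-Jain (Type III): D = 0.66·[ε^1.25·(LQ²/(gh_f))^4.75 + ν·Q^9.4·(L/(gh_f))^5.2]^0.04
LQ²/(gh_f) = 0.6249; L/(gh_f) = 7.914
Term 1 = ε^1.25·(…)^4.75 = 5.07×10^-7; Term 2 = ν·Q^9.4·(…)^5.2 = 3.61×10^-7
D = 0.66·(5.07×10^-7 + 3.61×10^-7)^0.04 = 0.3777 m = 378 mm
Check: V = 2.51 m/s, Re = 8.10×10^5, f = 0.01435, h_f = 36.0 m ≈ 38.0 m ✓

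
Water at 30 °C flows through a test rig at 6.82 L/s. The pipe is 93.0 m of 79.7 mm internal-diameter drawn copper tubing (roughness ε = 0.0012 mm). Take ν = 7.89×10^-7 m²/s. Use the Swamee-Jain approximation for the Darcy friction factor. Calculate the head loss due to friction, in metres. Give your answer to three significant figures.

V = 4Q/(πD²) = 4·0.00682/(π·0.0797²) = 1.367 m/s
Re = VD/ν = 1.367·0.0797/7.89×10^-7 = 1.38×10^5 → turbulent
ε/D = 0.0012/79.7 = 1.51×10^-5
Swamee-Jain: f = 0.01683
h_f = f(L/D)V²/(2g) = 0.01683·(93.0/0.0797)·1.367²/(2·9.81) = 1.870 m

h_f ≈ 1.87 m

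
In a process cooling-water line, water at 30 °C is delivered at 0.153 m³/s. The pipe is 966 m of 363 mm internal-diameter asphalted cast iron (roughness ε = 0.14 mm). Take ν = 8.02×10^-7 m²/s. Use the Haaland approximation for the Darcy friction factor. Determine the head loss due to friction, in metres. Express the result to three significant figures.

h_f ≈ 4.91 m

V = 4Q/(πD²) = 4·0.153/(π·0.363²) = 1.478 m/s
Re = VD/ν = 1.478·0.363/8.02×10^-7 = 6.69×10^5 → turbulent
ε/D = 0.14/363 = 3.86×10^-4
Haaland: f = 0.01657
h_f = f(L/D)V²/(2g) = 0.01657·(966/0.363)·1.478²/(2·9.81) = 4.912 m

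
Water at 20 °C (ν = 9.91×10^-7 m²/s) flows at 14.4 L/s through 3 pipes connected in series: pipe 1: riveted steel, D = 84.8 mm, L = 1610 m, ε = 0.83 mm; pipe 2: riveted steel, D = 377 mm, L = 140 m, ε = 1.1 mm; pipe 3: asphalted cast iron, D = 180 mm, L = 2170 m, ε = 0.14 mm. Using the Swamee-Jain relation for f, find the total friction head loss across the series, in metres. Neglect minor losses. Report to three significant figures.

Pipe 1: V = 2.550 m/s, Re = 2.18×10^5, ε/D = 0.00979, f = 0.03806, h_1 = f(L/D)V²/2g = 239.4 m
Pipe 2: V = 0.1290 m/s, Re = 4.91×10^4, ε/D = 0.00292, f = 0.02881, h_2 = f(L/D)V²/2g = 0.009074 m
Pipe 3: V = 0.5659 m/s, Re = 1.03×10^5, ε/D = 7.78×10^-4, f = 0.02147, h_3 = f(L/D)V²/2g = 4.225 m
Series → Q common, losses add: H = Σh = 243.6 m

H ≈ 244 m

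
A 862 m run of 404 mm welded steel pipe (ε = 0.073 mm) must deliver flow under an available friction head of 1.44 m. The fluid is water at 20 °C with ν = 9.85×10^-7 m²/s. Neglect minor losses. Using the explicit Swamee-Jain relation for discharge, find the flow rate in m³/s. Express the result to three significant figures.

Q ≈ 0.118 m³/s

Swamee-Jain (Type II): Q = -0.965·√(gD⁵h_f/L)·ln[ε/(3.7D) + √(3.17ν²L/(gD³h_f))]
√(gD⁵h_f/L) = √(9.81·0.404⁵·1.44/862) = 0.01328
ε/(3.7D) = 4.88×10^-5; √(3.17ν²L/(gD³h_f)) = 5.33×10^-5
Q = -0.965·0.01328·ln(1.022×10^-4) = 0.1178 m³/s
Check: V = 0.919 m/s, Re = 3.77×10^5, f = 0.01575, h_f = 1.45 m ≈ 1.44 m ✓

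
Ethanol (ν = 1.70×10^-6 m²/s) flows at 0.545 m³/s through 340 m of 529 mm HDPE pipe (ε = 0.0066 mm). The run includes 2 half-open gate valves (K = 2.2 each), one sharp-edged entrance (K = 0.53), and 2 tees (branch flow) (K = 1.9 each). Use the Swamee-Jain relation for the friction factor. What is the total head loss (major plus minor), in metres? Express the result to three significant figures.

V = 4Q/(πD²) = 2.480 m/s; V²/2g = 0.3134 m
Re = 7.72×10^5, ε/D = 1.25×10^-5 → f = 0.01239 (Swamee-Jain)
Major: h_f = f(L/D)·V²/2g = 0.01239·642.7·0.3134 = 2.496 m
Minor: ΣK = 8.73; h_m = ΣK·V²/2g = 2.736 m
Total H_L = 2.496 + 2.736 = 5.232 m

H_L ≈ 5.23 m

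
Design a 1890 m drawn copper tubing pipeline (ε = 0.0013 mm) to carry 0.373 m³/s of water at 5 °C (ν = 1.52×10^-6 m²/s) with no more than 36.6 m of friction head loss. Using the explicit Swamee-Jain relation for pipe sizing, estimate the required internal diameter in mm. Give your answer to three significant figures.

Swamee-Jain (Type III): D = 0.66·[ε^1.25·(LQ²/(gh_f))^4.75 + ν·Q^9.4·(L/(gh_f))^5.2]^0.04
LQ²/(gh_f) = 0.7324; L/(gh_f) = 5.264
Term 1 = ε^1.25·(…)^4.75 = 1.00×10^-8; Term 2 = ν·Q^9.4·(…)^5.2 = 8.07×10^-7
D = 0.66·(1.00×10^-8 + 8.07×10^-7)^0.04 = 0.3767 m = 377 mm
Check: V = 3.35 m/s, Re = 8.29×10^5, f = 0.01206, h_f = 34.5 m ≈ 36.6 m ✓

D ≈ 377 mm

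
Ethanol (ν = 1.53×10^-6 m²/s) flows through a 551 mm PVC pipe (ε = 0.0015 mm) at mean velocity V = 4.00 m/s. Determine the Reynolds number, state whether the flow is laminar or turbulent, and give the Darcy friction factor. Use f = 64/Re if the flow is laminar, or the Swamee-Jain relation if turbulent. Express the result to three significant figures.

Re ≈ 1.44×10^6; turbulent; f ≈ 0.0110

Re = VD/ν = 4.000·0.551/1.53×10^-6 = 1.44×10^6
Re > 4000 → turbulent; ε/D = 2.72×10^-6
Swamee-Jain: f = 0.01101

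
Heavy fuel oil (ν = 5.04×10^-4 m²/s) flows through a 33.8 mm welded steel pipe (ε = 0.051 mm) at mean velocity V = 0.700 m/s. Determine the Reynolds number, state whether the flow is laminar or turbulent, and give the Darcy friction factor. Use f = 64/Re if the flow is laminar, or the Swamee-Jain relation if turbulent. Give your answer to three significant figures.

Re ≈ 46.9; laminar; f = 64/Re ≈ 1.36

Re = VD/ν = 0.7000·0.0338/5.04×10^-4 = 46.9
Re < 2300 → laminar → f = 64/Re = 1.363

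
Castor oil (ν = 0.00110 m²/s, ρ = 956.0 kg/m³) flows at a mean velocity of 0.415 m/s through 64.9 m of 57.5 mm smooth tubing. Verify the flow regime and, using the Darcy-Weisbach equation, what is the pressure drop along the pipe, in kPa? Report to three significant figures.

Δp ≈ 274 kPa

Re = VD/ν = 0.415·0.05750/0.00110 = 21.7 → laminar (Re < 2300)
f = 64/Re = 2.950
h_f = f(L/D)V²/(2g) = 2.950·(64.9/0.05750)·0.415²/(2·9.81) = 29.23 m
Δp = ρg·h_f = 956.0·9.81·29.23 = 274.1 kPa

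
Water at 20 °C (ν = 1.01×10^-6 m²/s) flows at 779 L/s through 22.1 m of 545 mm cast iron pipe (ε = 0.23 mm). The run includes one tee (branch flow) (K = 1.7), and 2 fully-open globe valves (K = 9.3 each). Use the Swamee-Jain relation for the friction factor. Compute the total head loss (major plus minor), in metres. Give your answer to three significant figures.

V = 4Q/(πD²) = 3.339 m/s; V²/2g = 0.5683 m
Re = 1.80×10^6, ε/D = 4.22×10^-4 → f = 0.01648 (Swamee-Jain)
Major: h_f = f(L/D)·V²/2g = 0.01648·40.55·0.5683 = 0.3799 m
Minor: ΣK = 20.3; h_m = ΣK·V²/2g = 11.54 m
Total H_L = 0.3799 + 11.54 = 11.92 m

H_L ≈ 11.9 m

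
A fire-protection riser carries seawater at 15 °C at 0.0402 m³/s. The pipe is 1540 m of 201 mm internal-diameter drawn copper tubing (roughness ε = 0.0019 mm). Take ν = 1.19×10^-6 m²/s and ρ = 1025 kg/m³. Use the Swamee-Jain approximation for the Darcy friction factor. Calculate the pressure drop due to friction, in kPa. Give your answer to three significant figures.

V = 4Q/(πD²) = 4·0.0402/(π·0.201²) = 1.267 m/s
Re = VD/ν = 1.267·0.201/1.19×10^-6 = 2.14×10^5 → turbulent
ε/D = 0.0019/201 = 9.45×10^-6
Swamee-Jain: f = 0.01542
h_f = f(L/D)V²/(2g) = 0.01542·(1540/0.201)·1.267²/(2·9.81) = 9.665 m
Δp = ρg·h_f = 1025·9.81·9.665 = 97.18 kPa

Δp ≈ 97.2 kPa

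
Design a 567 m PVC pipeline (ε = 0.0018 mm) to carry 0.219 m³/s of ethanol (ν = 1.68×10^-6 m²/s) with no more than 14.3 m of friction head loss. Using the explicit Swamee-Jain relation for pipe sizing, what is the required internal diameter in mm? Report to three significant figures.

D ≈ 293 mm

Swamee-Jain (Type III): D = 0.66·[ε^1.25·(LQ²/(gh_f))^4.75 + ν·Q^9.4·(L/(gh_f))^5.2]^0.04
LQ²/(gh_f) = 0.1939; L/(gh_f) = 4.042
Term 1 = ε^1.25·(…)^4.75 = 2.72×10^-11; Term 2 = ν·Q^9.4·(…)^5.2 = 1.51×10^-9
D = 0.66·(2.72×10^-11 + 1.51×10^-9)^0.04 = 0.2931 m = 293 mm
Check: V = 3.25 m/s, Re = 5.66×10^5, f = 0.01291, h_f = 13.4 m ≈ 14.3 m ✓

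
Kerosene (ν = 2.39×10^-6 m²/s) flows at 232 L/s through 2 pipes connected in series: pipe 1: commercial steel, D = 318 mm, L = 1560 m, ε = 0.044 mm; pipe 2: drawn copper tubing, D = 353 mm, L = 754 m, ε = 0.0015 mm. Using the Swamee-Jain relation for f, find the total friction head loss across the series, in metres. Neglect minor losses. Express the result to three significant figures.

Pipe 1: V = 2.921 m/s, Re = 3.89×10^5, ε/D = 1.38×10^-4, f = 0.01531, h_1 = f(L/D)V²/2g = 32.65 m
Pipe 2: V = 2.371 m/s, Re = 3.50×10^5, ε/D = 4.25×10^-6, f = 0.01402, h_2 = f(L/D)V²/2g = 8.578 m
Series → Q common, losses add: H = Σh = 41.23 m

H ≈ 41.2 m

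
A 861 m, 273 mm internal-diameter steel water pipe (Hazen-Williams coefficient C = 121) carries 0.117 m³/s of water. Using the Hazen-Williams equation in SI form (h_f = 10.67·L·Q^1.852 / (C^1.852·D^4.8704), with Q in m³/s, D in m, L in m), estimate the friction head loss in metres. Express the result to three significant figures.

h_f = 10.67·861·0.117^1.852 / (121^1.852·0.273^4.8704) = 13.37 m

h_f ≈ 13.4 m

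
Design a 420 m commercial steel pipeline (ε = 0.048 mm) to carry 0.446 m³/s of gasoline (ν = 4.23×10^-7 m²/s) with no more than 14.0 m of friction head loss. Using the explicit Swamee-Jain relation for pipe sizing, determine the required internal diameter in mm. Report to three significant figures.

Swamee-Jain (Type III): D = 0.66·[ε^1.25·(LQ²/(gh_f))^4.75 + ν·Q^9.4·(L/(gh_f))^5.2]^0.04
LQ²/(gh_f) = 0.6083; L/(gh_f) = 3.058
Term 1 = ε^1.25·(…)^4.75 = 3.77×10^-7; Term 2 = ν·Q^9.4·(…)^5.2 = 7.15×10^-8
D = 0.66·(3.77×10^-7 + 7.15×10^-8)^0.04 = 0.3678 m = 368 mm
Check: V = 4.20 m/s, Re = 3.65×10^6, f = 0.01308, h_f = 13.4 m ≈ 14.0 m ✓

D ≈ 368 mm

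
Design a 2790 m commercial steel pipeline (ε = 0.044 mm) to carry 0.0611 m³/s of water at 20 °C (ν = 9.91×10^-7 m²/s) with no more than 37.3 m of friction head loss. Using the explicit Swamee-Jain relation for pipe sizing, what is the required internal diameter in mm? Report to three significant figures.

D ≈ 209 mm

Swamee-Jain (Type III): D = 0.66·[ε^1.25·(LQ²/(gh_f))^4.75 + ν·Q^9.4·(L/(gh_f))^5.2]^0.04
LQ²/(gh_f) = 0.02846; L/(gh_f) = 7.625
Term 1 = ε^1.25·(…)^4.75 = 1.63×10^-13; Term 2 = ν·Q^9.4·(…)^5.2 = 1.49×10^-13
D = 0.66·(1.63×10^-13 + 1.49×10^-13)^0.04 = 0.2086 m = 209 mm
Check: V = 1.79 m/s, Re = 3.76×10^5, f = 0.01602, h_f = 34.9 m ≈ 37.3 m ✓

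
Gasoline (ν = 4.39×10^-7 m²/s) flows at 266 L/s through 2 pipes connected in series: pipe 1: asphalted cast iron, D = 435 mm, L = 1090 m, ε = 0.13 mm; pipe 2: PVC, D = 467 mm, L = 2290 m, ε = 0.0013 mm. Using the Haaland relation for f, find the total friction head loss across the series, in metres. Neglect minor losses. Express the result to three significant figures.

H ≈ 12.7 m

Pipe 1: V = 1.790 m/s, Re = 1.77×10^6, ε/D = 2.99×10^-4, f = 0.01533, h_1 = f(L/D)V²/2g = 6.270 m
Pipe 2: V = 1.553 m/s, Re = 1.65×10^6, ε/D = 2.78×10^-6, f = 0.01073, h_2 = f(L/D)V²/2g = 6.468 m
Series → Q common, losses add: H = Σh = 12.74 m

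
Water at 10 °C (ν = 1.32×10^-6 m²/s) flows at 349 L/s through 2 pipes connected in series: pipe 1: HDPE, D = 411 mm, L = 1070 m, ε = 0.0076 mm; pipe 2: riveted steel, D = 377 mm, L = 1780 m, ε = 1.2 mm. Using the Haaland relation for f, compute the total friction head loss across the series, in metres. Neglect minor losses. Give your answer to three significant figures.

Pipe 1: V = 2.631 m/s, Re = 8.19×10^5, ε/D = 1.85×10^-5, f = 0.01229, h_1 = f(L/D)V²/2g = 11.28 m
Pipe 2: V = 3.126 m/s, Re = 8.93×10^5, ε/D = 0.00318, f = 0.02679, h_2 = f(L/D)V²/2g = 63.02 m
Series → Q common, losses add: H = Σh = 74.30 m

H ≈ 74.3 m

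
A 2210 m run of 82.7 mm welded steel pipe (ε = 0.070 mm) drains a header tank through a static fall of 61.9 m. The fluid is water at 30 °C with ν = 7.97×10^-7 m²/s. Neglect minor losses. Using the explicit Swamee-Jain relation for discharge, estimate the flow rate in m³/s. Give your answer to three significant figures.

Q ≈ 0.00794 m³/s

Swamee-Jain (Type II): Q = -0.965·√(gD⁵h_f/L)·ln[ε/(3.7D) + √(3.17ν²L/(gD³h_f))]
√(gD⁵h_f/L) = √(9.81·0.0827⁵·61.9/2210) = 0.001031
ε/(3.7D) = 2.29×10^-4; √(3.17ν²L/(gD³h_f)) = 1.14×10^-4
Q = -0.965·0.001031·ln(3.426×10^-4) = 0.007938 m³/s
Check: V = 1.48 m/s, Re = 1.53×10^5, f = 0.02097, h_f = 62.4 m ≈ 61.9 m ✓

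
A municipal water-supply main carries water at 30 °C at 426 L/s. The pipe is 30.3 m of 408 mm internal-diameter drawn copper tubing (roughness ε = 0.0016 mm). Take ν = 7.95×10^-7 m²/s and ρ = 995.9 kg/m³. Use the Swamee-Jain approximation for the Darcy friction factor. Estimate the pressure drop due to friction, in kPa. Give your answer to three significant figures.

V = 4Q/(πD²) = 4·0.426/(π·0.408²) = 3.258 m/s
Re = VD/ν = 3.258·0.408/7.95×10^-7 = 1.67×10^6 → turbulent
ε/D = 0.0016/408 = 3.92×10^-6
Swamee-Jain: f = 0.01080
h_f = f(L/D)V²/(2g) = 0.01080·(30.3/0.408)·3.258²/(2·9.81) = 0.4340 m
Δp = ρg·h_f = 995.9·9.81·0.4340 = 4.240 kPa

Δp ≈ 4.24 kPa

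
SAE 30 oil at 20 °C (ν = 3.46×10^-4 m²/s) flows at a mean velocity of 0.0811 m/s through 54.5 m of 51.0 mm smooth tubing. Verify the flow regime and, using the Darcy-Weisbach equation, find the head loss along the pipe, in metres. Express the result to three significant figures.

Re = VD/ν = 0.0811·0.05100/3.46×10^-4 = 12.0 → laminar (Re < 2300)
f = 64/Re = 5.354
h_f = f(L/D)V²/(2g) = 5.354·(54.5/0.05100)·0.0811²/(2·9.81) = 1.918 m

h_f ≈ 1.92 m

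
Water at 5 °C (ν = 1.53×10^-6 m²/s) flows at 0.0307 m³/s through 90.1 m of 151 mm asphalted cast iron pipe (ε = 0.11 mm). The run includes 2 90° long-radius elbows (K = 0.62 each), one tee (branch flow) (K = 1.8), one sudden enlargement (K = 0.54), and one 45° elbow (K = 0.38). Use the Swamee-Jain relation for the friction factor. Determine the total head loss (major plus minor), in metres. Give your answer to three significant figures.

V = 4Q/(πD²) = 1.714 m/s; V²/2g = 0.1498 m
Re = 1.69×10^5, ε/D = 7.28×10^-4 → f = 0.02031 (Swamee-Jain)
Major: h_f = f(L/D)·V²/2g = 0.02031·596.7·0.1498 = 1.815 m
Minor: ΣK = 3.96; h_m = ΣK·V²/2g = 0.5932 m
Total H_L = 1.815 + 0.5932 = 2.408 m

H_L ≈ 2.41 m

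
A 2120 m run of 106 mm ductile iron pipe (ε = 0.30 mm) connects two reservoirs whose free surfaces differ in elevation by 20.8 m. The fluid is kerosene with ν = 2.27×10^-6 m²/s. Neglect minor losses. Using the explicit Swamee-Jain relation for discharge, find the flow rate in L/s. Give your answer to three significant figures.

Swamee-Jain (Type II): Q = -0.965·√(gD⁵h_f/L)·ln[ε/(3.7D) + √(3.17ν²L/(gD³h_f))]
√(gD⁵h_f/L) = √(9.81·0.106⁵·20.8/2120) = 0.001135
ε/(3.7D) = 7.65×10^-4; √(3.17ν²L/(gD³h_f)) = 3.77×10^-4
Q = -0.965·0.001135·ln(0.001142) = 0.007420 m³/s
Check: V = 0.841 m/s, Re = 3.93×10^4, f = 0.02920, h_f = 21.0 m ≈ 20.8 m ✓

Q ≈ 7.42 L/s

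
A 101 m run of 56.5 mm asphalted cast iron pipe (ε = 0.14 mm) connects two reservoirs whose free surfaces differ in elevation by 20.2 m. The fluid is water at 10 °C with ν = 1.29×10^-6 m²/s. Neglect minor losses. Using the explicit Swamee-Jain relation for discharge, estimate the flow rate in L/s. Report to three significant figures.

Q ≈ 7.32 L/s

Swamee-Jain (Type II): Q = -0.965·√(gD⁵h_f/L)·ln[ε/(3.7D) + √(3.17ν²L/(gD³h_f))]
√(gD⁵h_f/L) = √(9.81·0.0565⁵·20.2/101) = 0.001063
ε/(3.7D) = 6.70×10^-4; √(3.17ν²L/(gD³h_f)) = 1.22×10^-4
Q = -0.965·0.001063·ln(7.918×10^-4) = 0.007324 m³/s
Check: V = 2.92 m/s, Re = 1.28×10^5, f = 0.02620, h_f = 20.4 m ≈ 20.2 m ✓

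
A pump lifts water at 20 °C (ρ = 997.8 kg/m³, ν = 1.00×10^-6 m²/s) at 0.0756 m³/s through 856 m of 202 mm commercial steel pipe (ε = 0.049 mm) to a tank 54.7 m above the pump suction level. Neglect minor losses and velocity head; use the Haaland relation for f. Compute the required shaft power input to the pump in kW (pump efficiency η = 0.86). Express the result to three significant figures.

V = 4Q/(πD²) = 2.359 m/s; Re = 4.77×10^5; ε/D = 2.43×10^-4; f = 0.01573
h_f = f(L/D)V²/2g = 18.91 m
Total head H = z + h_f = 54.7 + 18.91 = 73.61 m
P_hyd = ρgQH = 997.8·9.81·0.0756·73.61 = 54.47 kW
P_shaft = P_hyd/η = 54.47/0.86 = 63.34 kW

P_shaft ≈ 63.3 kW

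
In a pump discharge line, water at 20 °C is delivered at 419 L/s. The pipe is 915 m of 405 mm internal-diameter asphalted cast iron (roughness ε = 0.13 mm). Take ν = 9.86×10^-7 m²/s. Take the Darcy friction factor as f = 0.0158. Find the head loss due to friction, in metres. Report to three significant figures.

V = 4Q/(πD²) = 4·0.419/(π·0.405²) = 3.252 m/s
h_f = f(L/D)V²/(2g) = 0.01580·(915/0.405)·3.252²/(2·9.81) = 19.25 m

h_f ≈ 19.2 m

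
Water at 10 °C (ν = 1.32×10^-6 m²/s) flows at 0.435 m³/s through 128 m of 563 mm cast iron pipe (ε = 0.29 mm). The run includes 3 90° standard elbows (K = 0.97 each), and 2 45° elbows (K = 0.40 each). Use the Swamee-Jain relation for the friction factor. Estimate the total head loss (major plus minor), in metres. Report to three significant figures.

H_L ≈ 1.20 m

V = 4Q/(πD²) = 1.747 m/s; V²/2g = 0.1556 m
Re = 7.45×10^5, ε/D = 5.15×10^-4 → f = 0.01757 (Swamee-Jain)
Major: h_f = f(L/D)·V²/2g = 0.01757·227.4·0.1556 = 0.6216 m
Minor: ΣK = 3.71; h_m = ΣK·V²/2g = 0.5774 m
Total H_L = 0.6216 + 0.5774 = 1.199 m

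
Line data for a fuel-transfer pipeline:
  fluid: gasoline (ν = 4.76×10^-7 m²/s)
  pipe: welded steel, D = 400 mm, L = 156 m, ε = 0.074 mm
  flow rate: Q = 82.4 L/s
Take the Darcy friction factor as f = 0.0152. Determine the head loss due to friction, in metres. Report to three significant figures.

V = 4Q/(πD²) = 4·0.0824/(π·0.400²) = 0.6557 m/s
h_f = f(L/D)V²/(2g) = 0.01520·(156/0.400)·0.6557²/(2·9.81) = 0.1299 m

h_f ≈ 0.130 m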